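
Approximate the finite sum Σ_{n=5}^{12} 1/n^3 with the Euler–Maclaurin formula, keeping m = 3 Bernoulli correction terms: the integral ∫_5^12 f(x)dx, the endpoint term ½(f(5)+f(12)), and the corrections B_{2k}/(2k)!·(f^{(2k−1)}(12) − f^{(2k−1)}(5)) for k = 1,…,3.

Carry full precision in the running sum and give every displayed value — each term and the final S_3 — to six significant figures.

S_3 ≈ 0.0212000

∫_5^12 1/x^3 dx evaluates to 0.0165278.
½[f(5) + f(12)] = ½[0.00800000 + 0.000578704] = 0.00428935.
So far: 0.0208171.
k=1: B_{2}/(2)! × [f^{(1)}(12) − f^{(1)}(5)] = 1/12 × (-0.000144676 − (-0.00480000)) = 0.000387944.
Running total after k=1: 0.0212051.
k=2: B_{4}/(4)! × [f^{(3)}(12) − f^{(3)}(5)] = −1/720 × (-2.00939e-05 − (-0.00384000)) = -5.30543e-06.
Running total after k=2: 0.0211998.
k=3: B_{6}/(6)! × [f^{(5)}(12) − f^{(5)}(5)] = 1/30240 × (-5.86071e-06 − (-0.00645120)) = 2.13140e-07.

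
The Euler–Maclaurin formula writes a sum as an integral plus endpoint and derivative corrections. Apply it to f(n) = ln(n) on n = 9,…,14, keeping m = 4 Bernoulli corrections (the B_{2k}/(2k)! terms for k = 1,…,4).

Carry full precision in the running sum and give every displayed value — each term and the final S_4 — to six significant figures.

S_4 ≈ 14.5866

∫_9^14 ln(x) dx evaluates to 12.1718.
Endpoint term: (f(9) + f(14))/2 = (2.19722 + 2.63906)/2 = 2.41814.
Integral + boundary = 14.5899.
Order-1 term: 1/12 · (0.0714286 − 0.111111) = -0.00330688.
After k=1: 14.5866.
Order-2 term: −1/720 · (0.000728863 − 0.00274348) = 2.79809e-06.
After k=2: 14.5866.
Order-3 term: 1/30240 · (4.46243e-05 − 0.000406442) = -1.19649e-08.
After k=3: 14.5866.
Order-4 term: −1/1209600 · (6.83024e-06 − 0.000150534) = 1.18803e-10.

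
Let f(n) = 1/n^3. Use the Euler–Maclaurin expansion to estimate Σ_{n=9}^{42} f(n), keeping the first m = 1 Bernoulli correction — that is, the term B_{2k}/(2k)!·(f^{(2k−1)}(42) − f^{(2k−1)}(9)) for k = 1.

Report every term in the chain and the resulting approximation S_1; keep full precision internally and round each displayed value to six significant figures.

S_1 ≈ 0.00662004

The integral term ∫_9^42 1/x^3 dx = 0.00588939.
½[f(9) + f(42)] = ½[0.00137174 + 1.34975e-05] = 0.000692620.
Integral + boundary = 0.00658201.
k=1: B_{2}/(2)! × [f^{(1)}(42) − f^{(1)}(9)] = 1/12 × (-9.64104e-07 − (-0.000457247)) = 3.80236e-05.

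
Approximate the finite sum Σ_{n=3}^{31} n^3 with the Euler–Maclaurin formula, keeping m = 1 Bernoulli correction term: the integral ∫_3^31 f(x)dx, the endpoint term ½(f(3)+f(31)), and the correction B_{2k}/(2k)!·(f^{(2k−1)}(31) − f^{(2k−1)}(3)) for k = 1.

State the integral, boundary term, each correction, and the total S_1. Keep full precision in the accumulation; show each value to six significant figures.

S_1 ≈ 246007

Integral: ∫_3^31 x^3 dx = 230860.
Boundary: ½(f(3) + f(31)) = ½(27.0000 + 29791.0) = 14909.0.
Integral + boundary = 245769.
Correction k=1: B_{2}/2! · (f^{(1)}(31) − f^{(1)}(3)) = 1/12 · (2883.00 − 27.0000) = 238.000.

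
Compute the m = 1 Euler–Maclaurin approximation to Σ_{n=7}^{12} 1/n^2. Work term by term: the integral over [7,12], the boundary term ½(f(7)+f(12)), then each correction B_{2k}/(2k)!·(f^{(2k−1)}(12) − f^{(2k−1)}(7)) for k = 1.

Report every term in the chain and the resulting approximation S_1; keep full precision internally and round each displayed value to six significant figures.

S_1 ≈ 0.0735896

Integral: ∫_7^12 1/x^2 dx = 0.0595238.
Boundary: ½(f(7) + f(12)) = ½(0.0204082 + 0.00694444) = 0.0136763.
So far: 0.0732001.
k=1: B_{2}/(2)! × [f^{(1)}(12) − f^{(1)}(7)] = 1/12 × (-0.00115741 − (-0.00583090)) = 0.000389458.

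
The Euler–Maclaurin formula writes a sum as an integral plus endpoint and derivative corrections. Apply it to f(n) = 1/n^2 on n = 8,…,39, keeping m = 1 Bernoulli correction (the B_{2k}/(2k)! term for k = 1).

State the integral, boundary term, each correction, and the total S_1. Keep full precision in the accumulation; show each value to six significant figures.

The integral term ∫_8^39 1/x^2 dx = 0.0993590.
Endpoint term: (f(8) + f(39))/2 = (0.0156250 + 0.000657462)/2 = 0.00814123.
Integral + boundary = 0.107500.
Correction k=1: B_{2}/2! · (f^{(1)}(39) − f^{(1)}(8)) = 1/12 · (-3.37160e-05 − (-0.00390625)) = 0.000322711.

S_1 ≈ 0.107823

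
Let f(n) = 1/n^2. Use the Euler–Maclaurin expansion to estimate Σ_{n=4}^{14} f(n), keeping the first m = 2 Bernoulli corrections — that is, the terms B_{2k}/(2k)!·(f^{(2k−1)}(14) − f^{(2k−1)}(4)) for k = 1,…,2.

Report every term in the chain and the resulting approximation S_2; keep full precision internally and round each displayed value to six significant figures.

S_2 ≈ 0.214883

The integral term ∫_4^14 1/x^2 dx = 0.178571.
Endpoint term: (f(4) + f(14))/2 = (0.0625000 + 0.00510204)/2 = 0.0338010.
So far: 0.212372.
Correction k=1: B_{2}/2! · (f^{(1)}(14) − f^{(1)}(4)) = 1/12 · (-0.000728863 − (-0.0312500)) = 0.00254343.
After k=1: 0.214916.
Correction k=2: B_{4}/4! · (f^{(3)}(14) − f^{(3)}(4)) = −1/720 · (-4.46243e-05 − (-0.0234375)) = -3.24901e-05.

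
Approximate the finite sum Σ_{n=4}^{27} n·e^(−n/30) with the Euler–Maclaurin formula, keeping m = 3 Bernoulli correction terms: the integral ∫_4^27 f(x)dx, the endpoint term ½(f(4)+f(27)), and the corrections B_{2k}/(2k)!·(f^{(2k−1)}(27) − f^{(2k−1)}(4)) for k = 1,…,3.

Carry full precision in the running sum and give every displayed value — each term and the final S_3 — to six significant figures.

S_3 ≈ 204.622

Integral: ∫_4^27 x·e^(−x/30) dx = 197.443.
Endpoint term: (f(4) + f(27))/2 = (3.50069 + 10.9774)/2 = 7.23904.
Running total after boundary: 204.682.
Correction k=1: B_{2}/2! · (f^{(1)}(27) − f^{(1)}(4)) = 1/12 · (0.0406570 − 0.758484) = -0.0598189.
After k=1: 204.622.
Correction k=2: B_{4}/4! · (f^{(3)}(27) − f^{(3)}(4)) = −1/720 · (0.000948663 − 0.00278759) = 2.55406e-06.
After k=2: 204.622.
Correction k=3: B_{6}/6! · (f^{(5)}(27) − f^{(5)}(4)) = 1/30240 · (2.05795e-06 − 5.25824e-06) = -1.05830e-10.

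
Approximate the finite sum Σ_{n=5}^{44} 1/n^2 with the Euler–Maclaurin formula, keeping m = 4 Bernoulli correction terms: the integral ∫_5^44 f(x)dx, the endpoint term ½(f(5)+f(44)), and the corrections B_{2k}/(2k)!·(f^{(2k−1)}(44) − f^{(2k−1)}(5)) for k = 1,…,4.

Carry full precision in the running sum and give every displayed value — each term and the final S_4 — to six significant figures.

The integral term ∫_5^44 1/x^2 dx = 0.177273.
Endpoint term: (f(5) + f(44))/2 = (0.0400000 + 0.000516529)/2 = 0.0202583.
Integral + boundary = 0.197531.
Order-1 term: 1/12 · (-2.34786e-05 − (-0.0160000)) = 0.00133138.
After k=1: 0.198862.
Order-2 term: −1/720 · (-1.45528e-07 − (-0.00768000)) = -1.06665e-05.
After k=2: 0.198852.
Order-3 term: 1/30240 · (-2.25509e-09 − (-0.00921600)) = 3.04762e-07.
After k=3: 0.198852.
Order-4 term: −1/1209600 · (-6.52299e-11 − (-0.0206438)) = -1.70667e-08.

S_4 ≈ 0.198852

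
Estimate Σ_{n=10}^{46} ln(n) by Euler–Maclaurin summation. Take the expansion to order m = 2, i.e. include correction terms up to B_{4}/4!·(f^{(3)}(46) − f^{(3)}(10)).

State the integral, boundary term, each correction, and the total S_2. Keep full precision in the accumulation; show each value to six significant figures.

S_2 ≈ 120.151

Integral: ∫_10^46 ln(x) dx = 117.092.
½[f(10) + f(46)] = ½[2.30259 + 3.82864] = 3.06561.
So far: 120.157.
Order-1 term: 1/12 · (0.0217391 − 0.100000) = -0.00652174.
Running total after k=1: 120.151.
Order-2 term: −1/720 · (2.05474e-05 − 0.00200000) = 2.74924e-06.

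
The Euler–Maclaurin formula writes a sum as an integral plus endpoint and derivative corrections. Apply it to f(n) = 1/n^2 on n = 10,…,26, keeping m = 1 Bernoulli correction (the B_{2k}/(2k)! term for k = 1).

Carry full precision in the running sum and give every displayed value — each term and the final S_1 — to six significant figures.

S_1 ≈ 0.0674353

The integral term ∫_10^26 1/x^2 dx = 0.0615385.
Endpoint term: (f(10) + f(26))/2 = (0.0100000 + 0.00147929)/2 = 0.00573964.
Integral + boundary = 0.0672781.
Correction k=1: B_{2}/2! · (f^{(1)}(26) − f^{(1)}(10)) = 1/12 · (-0.000113792 − (-0.00200000)) = 0.000157184.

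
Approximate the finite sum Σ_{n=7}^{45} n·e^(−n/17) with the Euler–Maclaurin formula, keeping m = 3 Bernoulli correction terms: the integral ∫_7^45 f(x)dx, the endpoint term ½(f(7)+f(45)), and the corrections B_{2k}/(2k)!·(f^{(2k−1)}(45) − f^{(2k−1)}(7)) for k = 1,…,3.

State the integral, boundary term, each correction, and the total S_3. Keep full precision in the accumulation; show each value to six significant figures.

S_3 ≈ 199.477

∫_7^45 x·e^(−x/17) dx evaluates to 195.606.
Endpoint term: (f(7) + f(45))/2 = (4.63736 + 3.18867)/2 = 3.91302.
So far: 199.519.
k=1: B_{2}/(2)! × [f^{(1)}(45) − f^{(1)}(7)] = 1/12 × (-0.116709 − 0.389694) = -0.0422003.
Running total after k=1: 199.477.
k=2: B_{4}/(4)! × [f^{(3)}(45) − f^{(3)}(7)] = −1/720 × (8.65369e-05 − 0.00593306) = 8.12017e-06.
Running total after k=2: 199.477.
k=3: B_{6}/(6)! × [f^{(5)}(45) − f^{(5)}(7)] = 1/30240 × (1.99624e-06 − 3.63934e-05) = -1.13747e-09.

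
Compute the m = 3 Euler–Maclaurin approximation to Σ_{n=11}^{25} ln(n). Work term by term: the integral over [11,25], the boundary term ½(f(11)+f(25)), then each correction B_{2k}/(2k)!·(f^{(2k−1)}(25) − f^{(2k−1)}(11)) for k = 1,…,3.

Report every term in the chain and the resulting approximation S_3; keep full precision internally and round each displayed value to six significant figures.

S_3 ≈ 42.8992

The integral term ∫_11^25 ln(x) dx = 40.0950.
Boundary: ½(f(11) + f(25)) = ½(2.39790 + 3.21888) = 2.80839.
So far: 42.9034.
Order-1 term: 1/12 · (0.0400000 − 0.0909091) = -0.00424242.
Running total after k=1: 42.8992.
Order-2 term: −1/720 · (0.000128000 − 0.00150263) = 1.90921e-06.
Running total after k=2: 42.8992.
Order-3 term: 1/30240 · (2.45760e-06 − 0.000149021) = -4.84668e-09.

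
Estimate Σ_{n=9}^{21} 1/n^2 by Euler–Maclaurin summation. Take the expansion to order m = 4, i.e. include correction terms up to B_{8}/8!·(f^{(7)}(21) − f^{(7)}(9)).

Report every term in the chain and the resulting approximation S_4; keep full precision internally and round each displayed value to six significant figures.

S_4 ≈ 0.0710088

∫_9^21 1/x^2 dx evaluates to 0.0634921.
½[f(9) + f(21)] = ½[0.0123457 + 0.00226757] = 0.00730663.
Integral + boundary = 0.0707987.
Correction k=1: B_{2}/2! · (f^{(1)}(21) − f^{(1)}(9)) = 1/12 · (-0.000215959 − (-0.00274348)) = 0.000210627.
Partial sum through k=1: 0.0710093.
Correction k=2: B_{4}/4! · (f^{(3)}(21) − f^{(3)}(9)) = −1/720 · (-5.87645e-06 − (-0.000406442)) = -5.56341e-07.
Partial sum through k=2: 0.0710088.
Correction k=3: B_{6}/6! · (f^{(5)}(21) − f^{(5)}(9)) = 1/30240 · (-3.99758e-07 − (-0.000150534)) = 4.96476e-09.
Partial sum through k=3: 0.0710088.
Correction k=4: B_{8}/8! · (f^{(7)}(21) − f^{(7)}(9)) = −1/1209600 · (-5.07630e-08 − (-0.000104073)) = -8.59972e-11.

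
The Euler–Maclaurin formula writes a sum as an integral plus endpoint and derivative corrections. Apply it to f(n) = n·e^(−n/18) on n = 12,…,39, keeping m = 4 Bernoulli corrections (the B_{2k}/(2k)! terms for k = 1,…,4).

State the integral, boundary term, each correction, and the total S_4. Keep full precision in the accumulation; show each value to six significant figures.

The integral term ∫_12^39 x·e^(−x/18) dx = 159.708.
Endpoint term: (f(12) + f(39))/2 = (6.16101 + 4.46779)/2 = 5.31440.
So far: 165.022.
Order-1 term: 1/12 · (-0.133652 − 0.171139) = -0.0253993.
Partial sum through k=1: 164.997.
Order-2 term: −1/720 · (0.000294647 − 0.00369745) = 4.72611e-06.
Partial sum through k=2: 164.997.
Order-3 term: 1/30240 · (3.09198e-06 − 2.11935e-05) = -5.98595e-10.
Partial sum through k=3: 164.997.
Order-4 term: −1/1209600 · (1.62795e-08 − 9.56022e-08) = 6.55776e-14.

S_4 ≈ 164.997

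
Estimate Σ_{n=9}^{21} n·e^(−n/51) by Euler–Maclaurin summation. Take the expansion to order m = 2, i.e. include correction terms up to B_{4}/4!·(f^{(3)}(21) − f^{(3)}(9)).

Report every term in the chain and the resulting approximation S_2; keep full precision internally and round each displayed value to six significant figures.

∫_9^21 x·e^(−x/51) dx evaluates to 132.337.
Boundary: ½(f(9) + f(21)) = ½(7.54401 + 13.9121) = 10.7280.
Running total after boundary: 143.065.
Correction k=1: B_{2}/2! · (f^{(1)}(21) − f^{(1)}(9)) = 1/12 · (0.389694 − 0.690302) = -0.0250506.
After k=1: 143.040.
Correction k=2: B_{4}/4! · (f^{(3)}(21) − f^{(3)}(9)) = −1/720 · (0.000659229 − 0.000909938) = 3.48207e-07.

S_2 ≈ 143.040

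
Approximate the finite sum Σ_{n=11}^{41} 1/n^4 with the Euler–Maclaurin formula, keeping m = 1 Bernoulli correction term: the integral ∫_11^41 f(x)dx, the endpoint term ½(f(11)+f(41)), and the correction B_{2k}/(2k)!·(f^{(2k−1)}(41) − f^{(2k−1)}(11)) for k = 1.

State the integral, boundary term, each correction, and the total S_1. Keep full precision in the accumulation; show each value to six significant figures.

S_1 ≈ 0.000281996

Integral: ∫_11^41 1/x^4 dx = 0.000245602.
Endpoint term: (f(11) + f(41))/2 = (6.83013e-05 + 3.53887e-07)/2 = 3.43276e-05.
Running total after boundary: 0.000279929.
Correction k=1: B_{2}/2! · (f^{(1)}(41) − f^{(1)}(11)) = 1/12 · (-3.45256e-08 − (-2.48369e-05)) = 2.06686e-06.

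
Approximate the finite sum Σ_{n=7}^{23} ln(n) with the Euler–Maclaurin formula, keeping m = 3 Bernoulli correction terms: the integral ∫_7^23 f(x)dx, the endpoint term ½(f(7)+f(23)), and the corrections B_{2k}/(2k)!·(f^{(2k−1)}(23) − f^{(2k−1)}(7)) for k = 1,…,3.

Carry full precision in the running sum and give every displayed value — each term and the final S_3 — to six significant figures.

Integral: ∫_7^23 ln(x) dx = 42.4950.
Boundary: ½(f(7) + f(23)) = ½(1.94591 + 3.13549) = 2.54070.
So far: 45.0357.
Correction k=1: B_{2}/2! · (f^{(1)}(23) − f^{(1)}(7)) = 1/12 · (0.0434783 − 0.142857) = -0.00828157.
Running total after k=1: 45.0274.
Correction k=2: B_{4}/4! · (f^{(3)}(23) − f^{(3)}(7)) = −1/720 · (0.000164379 − 0.00583090) = 7.87017e-06.
Running total after k=2: 45.0274.
Correction k=3: B_{6}/6! · (f^{(5)}(23) − f^{(5)}(7)) = 1/30240 · (3.72883e-06 − 0.00142798) = -4.70981e-08.

S_3 ≈ 45.0274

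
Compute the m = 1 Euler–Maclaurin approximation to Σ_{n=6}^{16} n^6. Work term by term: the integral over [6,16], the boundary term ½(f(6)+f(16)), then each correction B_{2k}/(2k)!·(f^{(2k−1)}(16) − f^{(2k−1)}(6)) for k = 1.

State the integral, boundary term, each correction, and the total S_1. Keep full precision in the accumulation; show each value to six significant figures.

The integral term ∫_6^16 x^6 dx = 3.83079e+07.
Endpoint term: (f(6) + f(16))/2 = (46656.0 + 1.67772e+07)/2 = 8.41194e+06.
Integral + boundary = 4.67199e+07.
Order-1 term: 1/12 · (6.29146e+06 − 46656.0) = 520400.

S_1 ≈ 4.72403e+07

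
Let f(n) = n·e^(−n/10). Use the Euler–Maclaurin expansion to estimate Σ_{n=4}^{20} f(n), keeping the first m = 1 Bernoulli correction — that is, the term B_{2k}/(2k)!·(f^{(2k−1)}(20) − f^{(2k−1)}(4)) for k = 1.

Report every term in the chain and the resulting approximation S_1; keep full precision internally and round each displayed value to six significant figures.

The integral term ∫_4^20 x·e^(−x/10) dx = 53.2442.
½[f(4) + f(20)] = ½[2.68128 + 2.70671] = 2.69399.
Running total after boundary: 55.9382.
Correction k=1: B_{2}/2! · (f^{(1)}(20) − f^{(1)}(4)) = 1/12 · (-0.135335 − 0.402192) = -0.0447939.

S_1 ≈ 55.8934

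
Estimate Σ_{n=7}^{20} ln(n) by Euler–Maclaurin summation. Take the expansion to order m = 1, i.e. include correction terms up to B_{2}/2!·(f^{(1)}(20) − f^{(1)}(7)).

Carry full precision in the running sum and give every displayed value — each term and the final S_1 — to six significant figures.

∫_7^20 ln(x) dx evaluates to 33.2933.
Endpoint term: (f(7) + f(20))/2 = (1.94591 + 2.99573)/2 = 2.47082.
So far: 35.7641.
Correction k=1: B_{2}/2! · (f^{(1)}(20) − f^{(1)}(7)) = 1/12 · (0.0500000 − 0.142857) = -0.00773810.

S_1 ≈ 35.7564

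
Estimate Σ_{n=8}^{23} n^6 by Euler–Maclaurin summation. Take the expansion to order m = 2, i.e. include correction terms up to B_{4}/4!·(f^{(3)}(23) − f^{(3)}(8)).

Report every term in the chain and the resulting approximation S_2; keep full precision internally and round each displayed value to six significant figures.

The integral term ∫_8^23 x^6 dx = 4.86104e+08.
Boundary: ½(f(8) + f(23)) = ½(262144 + 1.48036e+08) = 7.41490e+07.
So far: 5.60253e+08.
Order-1 term: 1/12 · (3.86181e+07 − 196608) = 3.20179e+06.
After k=1: 5.63455e+08.
Order-2 term: −1/720 · (1.46004e+06 − 61440.0) = -1942.50.

S_2 ≈ 5.63453e+08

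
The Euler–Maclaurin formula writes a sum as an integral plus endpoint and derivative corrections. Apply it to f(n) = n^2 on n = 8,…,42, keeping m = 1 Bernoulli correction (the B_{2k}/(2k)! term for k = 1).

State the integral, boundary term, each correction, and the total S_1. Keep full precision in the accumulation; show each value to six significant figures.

S_1 ≈ 25445.0

∫_8^42 x^2 dx evaluates to 24525.3.
Boundary: ½(f(8) + f(42)) = ½(64.0000 + 1764.00) = 914.000.
Running total after boundary: 25439.3.
k=1: B_{2}/(2)! × [f^{(1)}(42) − f^{(1)}(8)] = 1/12 × (84.0000 − 16.0000) = 5.66667.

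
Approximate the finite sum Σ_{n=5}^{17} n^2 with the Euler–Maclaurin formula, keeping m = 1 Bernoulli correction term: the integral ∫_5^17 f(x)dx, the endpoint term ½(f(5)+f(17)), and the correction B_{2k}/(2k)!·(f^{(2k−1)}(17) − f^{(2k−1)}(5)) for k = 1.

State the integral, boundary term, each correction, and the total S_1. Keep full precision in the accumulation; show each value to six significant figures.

∫_5^17 x^2 dx evaluates to 1596.00.
½[f(5) + f(17)] = ½[25.0000 + 289.000] = 157.000.
Running total after boundary: 1753.00.
Order-1 term: 1/12 · (34.0000 − 10.0000) = 2.00000.

S_1 ≈ 1755.00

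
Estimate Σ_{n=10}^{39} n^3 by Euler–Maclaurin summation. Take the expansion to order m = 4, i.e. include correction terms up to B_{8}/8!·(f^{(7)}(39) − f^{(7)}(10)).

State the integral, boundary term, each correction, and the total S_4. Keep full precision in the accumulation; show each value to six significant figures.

S_4 ≈ 606375

∫_10^39 x^3 dx evaluates to 575860.
Endpoint term: (f(10) + f(39))/2 = (1000.00 + 59319.0)/2 = 30159.5.
Integral + boundary = 606020.
Correction k=1: B_{2}/2! · (f^{(1)}(39) − f^{(1)}(10)) = 1/12 · (4563.00 − 300.000) = 355.250.
Partial sum through k=1: 606375.
Correction k=2: B_{4}/4! · (f^{(3)}(39) − f^{(3)}(10)) = −1/720 · (6.00000 − 6.00000) = 0.00000.
Partial sum through k=2: 606375.
Correction k=3: B_{6}/6! · (f^{(5)}(39) − f^{(5)}(10)) = 1/30240 · (0.00000 − 0.00000) = 0.00000.
Partial sum through k=3: 606375.
Correction k=4: B_{8}/8! · (f^{(7)}(39) − f^{(7)}(10)) = −1/1209600 · (0.00000 − 0.00000) = 0.00000.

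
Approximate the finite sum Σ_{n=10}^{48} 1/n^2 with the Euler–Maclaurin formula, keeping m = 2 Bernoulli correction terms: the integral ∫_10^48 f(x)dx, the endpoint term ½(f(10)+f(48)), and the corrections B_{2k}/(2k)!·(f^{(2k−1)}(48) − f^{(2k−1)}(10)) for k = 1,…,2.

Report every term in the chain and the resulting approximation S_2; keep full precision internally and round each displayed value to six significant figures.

S_2 ≈ 0.0845485

The integral term ∫_10^48 1/x^2 dx = 0.0791667.
½[f(10) + f(48)] = ½[0.0100000 + 0.000434028] = 0.00521701.
Running total after boundary: 0.0843837.
Correction k=1: B_{2}/2! · (f^{(1)}(48) − f^{(1)}(10)) = 1/12 · (-1.80845e-05 − (-0.00200000)) = 0.000165160.
Running total after k=1: 0.0845488.
Correction k=2: B_{4}/4! · (f^{(3)}(48) − f^{(3)}(10)) = −1/720 · (-9.41901e-08 − (-0.000240000)) = -3.33203e-07.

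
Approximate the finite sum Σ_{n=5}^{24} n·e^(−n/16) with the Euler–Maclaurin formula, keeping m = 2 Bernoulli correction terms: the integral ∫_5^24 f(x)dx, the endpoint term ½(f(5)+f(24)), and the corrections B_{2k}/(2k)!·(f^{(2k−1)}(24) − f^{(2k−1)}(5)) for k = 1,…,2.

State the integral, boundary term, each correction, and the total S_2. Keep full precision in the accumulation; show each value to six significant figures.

S_2 ≈ 107.475

The integral term ∫_5^24 x·e^(−x/16) dx = 103.020.
Boundary: ½(f(5) + f(24)) = ½(3.65808 + 5.35512) = 4.50660.
Running total after boundary: 107.526.
k=1: B_{2}/(2)! × [f^{(1)}(24) − f^{(1)}(5)] = 1/12 × (-0.111565 − 0.502986) = -0.0512126.
After k=1: 107.475.
k=2: B_{4}/(4)! × [f^{(3)}(24) − f^{(3)}(5)] = −1/720 × (0.00130740 − 0.00768054) = 8.85157e-06.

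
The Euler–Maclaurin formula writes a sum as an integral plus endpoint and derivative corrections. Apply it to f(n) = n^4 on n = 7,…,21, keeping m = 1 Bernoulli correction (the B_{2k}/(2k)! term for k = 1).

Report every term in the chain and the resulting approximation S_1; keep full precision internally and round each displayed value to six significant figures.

The integral term ∫_7^21 x^4 dx = 813459.
Boundary: ½(f(7) + f(21)) = ½(2401.00 + 194481) = 98441.0.
So far: 911900.
k=1: B_{2}/(2)! × [f^{(1)}(21) − f^{(1)}(7)] = 1/12 × (37044.0 − 1372.00) = 2972.67.

S_1 ≈ 914872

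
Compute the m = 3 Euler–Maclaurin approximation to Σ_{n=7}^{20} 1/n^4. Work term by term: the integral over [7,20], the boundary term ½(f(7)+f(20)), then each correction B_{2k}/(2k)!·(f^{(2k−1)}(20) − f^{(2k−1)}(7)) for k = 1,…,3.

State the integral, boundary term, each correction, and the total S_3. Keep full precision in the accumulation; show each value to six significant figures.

S_3 ≈ 0.00116105

∫_7^20 1/x^4 dx evaluates to 0.000930151.
Boundary: ½(f(7) + f(20)) = ½(0.000416493 + 6.25000e-06) = 0.000211372.
Running total after boundary: 0.00114152.
Correction k=1: B_{2}/2! · (f^{(1)}(20) − f^{(1)}(7)) = 1/12 · (-1.25000e-06 − (-0.000237996)) = 1.97288e-05.
After k=1: 0.00116125.
Correction k=2: B_{4}/4! · (f^{(3)}(20) − f^{(3)}(7)) = −1/720 · (-9.37500e-08 − (-0.000145712)) = -2.02247e-07.
After k=2: 0.00116105.
Correction k=3: B_{6}/6! · (f^{(5)}(20) − f^{(5)}(7)) = 1/30240 · (-1.31250e-08 − (-0.000166528)) = 5.50644e-09.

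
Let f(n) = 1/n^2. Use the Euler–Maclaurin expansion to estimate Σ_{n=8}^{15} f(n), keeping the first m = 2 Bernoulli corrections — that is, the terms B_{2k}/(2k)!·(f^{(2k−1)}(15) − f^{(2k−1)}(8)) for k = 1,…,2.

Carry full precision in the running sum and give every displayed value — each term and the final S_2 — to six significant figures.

S_2 ≈ 0.0686432

∫_8^15 1/x^2 dx evaluates to 0.0583333.
Endpoint term: (f(8) + f(15))/2 = (0.0156250 + 0.00444444)/2 = 0.0100347.
Integral + boundary = 0.0683681.
Correction k=1: B_{2}/2! · (f^{(1)}(15) − f^{(1)}(8)) = 1/12 · (-0.000592593 − (-0.00390625)) = 0.000276138.
Running total after k=1: 0.0686442.
Correction k=2: B_{4}/4! · (f^{(3)}(15) − f^{(3)}(8)) = −1/720 · (-3.16049e-05 − (-0.000732422)) = -9.73357e-07.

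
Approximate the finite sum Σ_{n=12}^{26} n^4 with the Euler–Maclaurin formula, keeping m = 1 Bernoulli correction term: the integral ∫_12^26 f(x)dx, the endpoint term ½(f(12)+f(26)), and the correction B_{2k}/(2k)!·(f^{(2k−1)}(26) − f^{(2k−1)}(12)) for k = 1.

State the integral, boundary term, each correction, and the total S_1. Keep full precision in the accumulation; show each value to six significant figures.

∫_12^26 x^4 dx evaluates to 2.32651e+06.
½[f(12) + f(26)] = ½[20736.0 + 456976] = 238856.
Integral + boundary = 2.56536e+06.
Order-1 term: 1/12 · (70304.0 − 6912.00) = 5282.67.

S_1 ≈ 2.57065e+06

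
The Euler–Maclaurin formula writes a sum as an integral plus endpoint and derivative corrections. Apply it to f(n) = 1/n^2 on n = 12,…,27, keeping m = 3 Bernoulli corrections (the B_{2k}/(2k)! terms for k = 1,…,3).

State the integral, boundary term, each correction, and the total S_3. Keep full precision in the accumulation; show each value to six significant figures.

S_3 ≈ 0.0505422

Integral: ∫_12^27 1/x^2 dx = 0.0462963.
½[f(12) + f(27)] = ½[0.00694444 + 0.00137174] = 0.00415809.
Running total after boundary: 0.0504544.
k=1: B_{2}/(2)! × [f^{(1)}(27) − f^{(1)}(12)] = 1/12 × (-0.000101611 − (-0.00115741)) = 8.79831e-05.
After k=1: 0.0505424.
k=2: B_{4}/(4)! × [f^{(3)}(27) − f^{(3)}(12)] = −1/720 × (-1.67260e-06 − (-9.64506e-05)) = -1.31636e-07.
After k=2: 0.0505422.
k=3: B_{6}/(6)! × [f^{(5)}(27) − f^{(5)}(12)] = 1/30240 × (-6.88313e-08 − (-2.00939e-05)) = 6.62204e-10.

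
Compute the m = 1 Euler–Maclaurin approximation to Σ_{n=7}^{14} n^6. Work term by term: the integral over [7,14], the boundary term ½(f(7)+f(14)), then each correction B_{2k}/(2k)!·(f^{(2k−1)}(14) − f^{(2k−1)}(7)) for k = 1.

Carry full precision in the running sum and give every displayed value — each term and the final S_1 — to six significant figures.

The integral term ∫_7^14 x^6 dx = 1.49414e+07.
Boundary: ½(f(7) + f(14)) = ½(117649 + 7.52954e+06) = 3.82359e+06.
Running total after boundary: 1.87650e+07.
Order-1 term: 1/12 · (3.22694e+06 − 100842) = 260508.

S_1 ≈ 1.90255e+07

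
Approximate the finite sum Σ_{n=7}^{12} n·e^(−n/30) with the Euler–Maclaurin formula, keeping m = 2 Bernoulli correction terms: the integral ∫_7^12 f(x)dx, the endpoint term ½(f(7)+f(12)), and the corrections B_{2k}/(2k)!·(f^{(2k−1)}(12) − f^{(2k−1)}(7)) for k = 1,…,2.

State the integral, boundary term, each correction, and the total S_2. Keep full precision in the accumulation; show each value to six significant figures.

∫_7^12 x·e^(−x/30) dx evaluates to 34.3942.
Boundary: ½(f(7) + f(12)) = ½(5.54323 + 8.04384) = 6.79353.
So far: 41.1877.
k=1: B_{2}/(2)! × [f^{(1)}(12) − f^{(1)}(7)] = 1/12 × (0.402192 − 0.607115) = -0.0170769.
After k=1: 41.1706.
k=2: B_{4}/(4)! × [f^{(3)}(12) − f^{(3)}(7)] = −1/720 × (0.00193648 − 0.00243433) = 6.91454e-07.

S_2 ≈ 41.1706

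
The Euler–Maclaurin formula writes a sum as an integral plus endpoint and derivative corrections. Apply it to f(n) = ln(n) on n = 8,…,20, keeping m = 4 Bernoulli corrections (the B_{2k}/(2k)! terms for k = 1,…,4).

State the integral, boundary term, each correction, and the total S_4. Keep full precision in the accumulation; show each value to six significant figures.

Integral: ∫_8^20 ln(x) dx = 31.2791.
½[f(8) + f(20)] = ½[2.07944 + 2.99573] = 2.53759.
Running total after boundary: 33.8167.
Correction k=1: B_{2}/2! · (f^{(1)}(20) − f^{(1)}(8)) = 1/12 · (0.0500000 − 0.125000) = -0.00625000.
After k=1: 33.8105.
Correction k=2: B_{4}/4! · (f^{(3)}(20) − f^{(3)}(8)) = −1/720 · (0.000250000 − 0.00390625) = 5.07812e-06.
After k=2: 33.8105.
Correction k=3: B_{6}/6! · (f^{(5)}(20) − f^{(5)}(8)) = 1/30240 · (7.50000e-06 − 0.000732422) = -2.39723e-08.
After k=3: 33.8105.
Correction k=4: B_{8}/8! · (f^{(7)}(20) − f^{(7)}(8)) = −1/1209600 · (5.62500e-07 − 0.000343323) = 2.83367e-10.

S_4 ≈ 33.8105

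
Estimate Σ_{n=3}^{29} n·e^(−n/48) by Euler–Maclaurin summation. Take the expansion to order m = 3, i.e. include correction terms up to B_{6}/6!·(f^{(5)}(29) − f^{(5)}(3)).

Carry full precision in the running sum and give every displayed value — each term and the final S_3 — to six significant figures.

Integral: ∫_3^29 x·e^(−x/48) dx = 279.709.
Endpoint term: (f(3) + f(29))/2 = (2.81824 + 15.8494)/2 = 9.33380.
Integral + boundary = 289.043.
Correction k=1: B_{2}/2! · (f^{(1)}(29) − f^{(1)}(3)) = 1/12 · (0.216335 − 0.880700) = -0.0553638.
Running total after k=1: 288.988.
Correction k=2: B_{4}/4! · (f^{(3)}(29) − f^{(3)}(3)) = −1/720 · (0.000568313 − 0.00119771) = 8.74163e-07.
Running total after k=2: 288.988.
Correction k=3: B_{6}/6! · (f^{(5)}(29) − f^{(5)}(3)) = 1/30240 · (4.52574e-07 − 8.73773e-07) = -1.39285e-11.

S_3 ≈ 288.988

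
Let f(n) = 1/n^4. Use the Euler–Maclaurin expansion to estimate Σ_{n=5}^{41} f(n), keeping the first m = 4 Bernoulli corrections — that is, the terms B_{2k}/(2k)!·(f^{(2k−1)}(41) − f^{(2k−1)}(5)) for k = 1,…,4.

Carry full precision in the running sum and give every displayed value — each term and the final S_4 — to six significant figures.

The integral term ∫_5^41 1/x^4 dx = 0.00266183.
Boundary: ½(f(5) + f(41)) = ½(0.00160000 + 3.53887e-07) = 0.000800177.
So far: 0.00346201.
k=1: B_{2}/(2)! × [f^{(1)}(41) − f^{(1)}(5)] = 1/12 × (-3.45256e-08 − (-0.00128000)) = 0.000106664.
Partial sum through k=1: 0.00356867.
k=2: B_{4}/(4)! × [f^{(3)}(41) − f^{(3)}(5)] = −1/720 × (-6.16161e-10 − (-0.00153600)) = -2.13333e-06.
Partial sum through k=2: 0.00356654.
k=3: B_{6}/(6)! × [f^{(5)}(41) − f^{(5)}(5)] = 1/30240 × (-2.05265e-11 − (-0.00344064)) = 1.13778e-07.
Partial sum through k=3: 0.00356665.
k=4: B_{8}/(8)! × [f^{(7)}(41) − f^{(7)}(5)] = −1/1209600 × (-1.09898e-12 − (-0.0123863)) = -1.02400e-08.

S_4 ≈ 0.00356664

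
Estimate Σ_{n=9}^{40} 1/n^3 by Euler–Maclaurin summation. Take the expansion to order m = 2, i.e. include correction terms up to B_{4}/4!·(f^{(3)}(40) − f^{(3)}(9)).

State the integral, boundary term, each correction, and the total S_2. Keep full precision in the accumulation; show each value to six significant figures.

∫_9^40 1/x^3 dx evaluates to 0.00586034.
Boundary: ½(f(9) + f(40)) = ½(0.00137174 + 1.56250e-05) = 0.000693684.
Running total after boundary: 0.00655402.
Correction k=1: B_{2}/2! · (f^{(1)}(40) − f^{(1)}(9)) = 1/12 · (-1.17187e-06 − (-0.000457247)) = 3.80063e-05.
After k=1: 0.00659203.
Correction k=2: B_{4}/4! · (f^{(3)}(40) − f^{(3)}(9)) = −1/720 · (-1.46484e-08 − (-0.000112901)) = -1.56786e-07.

S_2 ≈ 0.00659187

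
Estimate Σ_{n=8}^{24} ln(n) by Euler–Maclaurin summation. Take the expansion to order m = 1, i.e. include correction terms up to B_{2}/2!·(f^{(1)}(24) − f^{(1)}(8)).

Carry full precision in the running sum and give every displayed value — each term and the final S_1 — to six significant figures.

S_1 ≈ 46.2596

The integral term ∫_8^24 ln(x) dx = 43.6378.
Boundary: ½(f(8) + f(24)) = ½(2.07944 + 3.17805) = 2.62875.
Integral + boundary = 46.2665.
k=1: B_{2}/(2)! × [f^{(1)}(24) − f^{(1)}(8)] = 1/12 × (0.0416667 − 0.125000) = -0.00694444.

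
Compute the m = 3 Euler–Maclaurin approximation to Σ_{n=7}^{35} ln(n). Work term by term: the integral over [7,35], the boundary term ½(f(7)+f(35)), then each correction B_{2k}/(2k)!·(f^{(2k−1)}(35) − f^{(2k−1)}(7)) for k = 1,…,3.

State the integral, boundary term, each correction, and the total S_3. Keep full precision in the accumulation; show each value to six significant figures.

∫_7^35 ln(x) dx evaluates to 82.8158.
Endpoint term: (f(7) + f(35))/2 = (1.94591 + 3.55535)/2 = 2.75063.
Running total after boundary: 85.5664.
Order-1 term: 1/12 · (0.0285714 − 0.142857) = -0.00952381.
Partial sum through k=1: 85.5569.
Order-2 term: −1/720 · (4.66472e-05 − 0.00583090) = 8.03369e-06.
Partial sum through k=2: 85.5569.
Order-3 term: 1/30240 · (4.56952e-07 − 0.00142798) = -4.72063e-08.

S_3 ≈ 85.5569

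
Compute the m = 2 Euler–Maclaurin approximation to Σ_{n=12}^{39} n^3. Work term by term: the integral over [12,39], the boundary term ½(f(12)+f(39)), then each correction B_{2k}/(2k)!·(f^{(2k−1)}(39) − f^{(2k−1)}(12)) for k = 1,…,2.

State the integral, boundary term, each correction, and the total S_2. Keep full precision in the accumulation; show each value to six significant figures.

S_2 ≈ 604044

Integral: ∫_12^39 x^3 dx = 573176.
Boundary: ½(f(12) + f(39)) = ½(1728.00 + 59319.0) = 30523.5.
Integral + boundary = 603700.
k=1: B_{2}/(2)! × [f^{(1)}(39) − f^{(1)}(12)] = 1/12 × (4563.00 − 432.000) = 344.250.
After k=1: 604044.
k=2: B_{4}/(4)! × [f^{(3)}(39) − f^{(3)}(12)] = −1/720 × (6.00000 − 6.00000) = 0.00000.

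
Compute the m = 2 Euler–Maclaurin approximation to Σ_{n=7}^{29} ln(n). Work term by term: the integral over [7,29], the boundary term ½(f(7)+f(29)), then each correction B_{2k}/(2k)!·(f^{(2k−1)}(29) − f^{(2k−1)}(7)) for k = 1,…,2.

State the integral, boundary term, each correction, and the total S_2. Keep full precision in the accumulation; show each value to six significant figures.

The integral term ∫_7^29 ln(x) dx = 62.0302.
½[f(7) + f(29)] = ½[1.94591 + 3.36730] = 2.65660.
Integral + boundary = 64.6868.
Correction k=1: B_{2}/2! · (f^{(1)}(29) − f^{(1)}(7)) = 1/12 · (0.0344828 − 0.142857) = -0.00903120.
Running total after k=1: 64.6778.
Correction k=2: B_{4}/4! · (f^{(3)}(29) − f^{(3)}(7)) = −1/720 · (8.20042e-05 − 0.00583090) = 7.98458e-06.

S_2 ≈ 64.6778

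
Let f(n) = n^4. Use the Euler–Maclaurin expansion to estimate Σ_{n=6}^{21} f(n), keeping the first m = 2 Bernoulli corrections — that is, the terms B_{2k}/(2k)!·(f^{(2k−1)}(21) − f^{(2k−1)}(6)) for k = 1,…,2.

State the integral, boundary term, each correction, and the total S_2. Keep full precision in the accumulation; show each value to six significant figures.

∫_6^21 x^4 dx evaluates to 815265.
½[f(6) + f(21)] = ½[1296.00 + 194481] = 97888.5.
So far: 913154.
Correction k=1: B_{2}/2! · (f^{(1)}(21) − f^{(1)}(6)) = 1/12 · (37044.0 − 864.000) = 3015.00.
Partial sum through k=1: 916168.
Correction k=2: B_{4}/4! · (f^{(3)}(21) − f^{(3)}(6)) = −1/720 · (504.000 − 144.000) = -0.500000.

S_2 ≈ 916168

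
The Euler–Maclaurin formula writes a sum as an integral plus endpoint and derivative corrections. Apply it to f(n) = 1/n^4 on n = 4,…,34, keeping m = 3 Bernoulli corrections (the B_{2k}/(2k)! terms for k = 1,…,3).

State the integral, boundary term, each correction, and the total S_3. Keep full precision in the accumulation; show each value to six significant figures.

S_3 ≈ 0.00746954

The integral term ∫_4^34 1/x^4 dx = 0.00519985.
Endpoint term: (f(4) + f(34))/2 = (0.00390625 + 7.48315e-07)/2 = 0.00195350.
Integral + boundary = 0.00715335.
Order-1 term: 1/12 · (-8.80370e-08 − (-0.00390625)) = 0.000325513.
Running total after k=1: 0.00747887.
Order-2 term: −1/720 · (-2.28470e-09 − (-0.00732422)) = -1.01725e-05.
Running total after k=2: 0.00746869.
Order-3 term: 1/30240 · (-1.10677e-10 − (-0.0256348)) = 8.47710e-07.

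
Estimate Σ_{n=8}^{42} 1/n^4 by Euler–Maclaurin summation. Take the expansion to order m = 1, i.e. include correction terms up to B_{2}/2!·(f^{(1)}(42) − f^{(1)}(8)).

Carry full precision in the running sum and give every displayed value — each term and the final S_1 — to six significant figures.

The integral term ∫_8^42 1/x^4 dx = 0.000646543.
Endpoint term: (f(8) + f(42))/2 = (0.000244141 + 3.21368e-07)/2 = 0.000122231.
So far: 0.000768774.
Correction k=1: B_{2}/2! · (f^{(1)}(42) − f^{(1)}(8)) = 1/12 · (-3.06065e-08 − (-0.000122070)) = 1.01700e-05.

S_1 ≈ 0.000778943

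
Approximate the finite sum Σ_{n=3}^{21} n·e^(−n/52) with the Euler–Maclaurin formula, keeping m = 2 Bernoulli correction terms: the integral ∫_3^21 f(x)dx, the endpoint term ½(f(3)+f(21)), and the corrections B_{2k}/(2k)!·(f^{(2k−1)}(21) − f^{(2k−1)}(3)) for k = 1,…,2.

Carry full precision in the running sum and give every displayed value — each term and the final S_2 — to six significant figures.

S_2 ≈ 173.289

Integral: ∫_3^21 x·e^(−x/52) dx = 164.902.
Endpoint term: (f(3) + f(21))/2 = (2.83182 + 14.0227)/2 = 8.42725.
So far: 173.330.
k=1: B_{2}/(2)! × [f^{(1)}(21) − f^{(1)}(3)] = 1/12 × (0.398080 − 0.889482) = -0.0409502.
After k=1: 173.289.
k=2: B_{4}/(4)! × [f^{(3)}(21) − f^{(3)}(3)] = −1/720 × (0.000641114 − 0.00102713) = 5.36134e-07.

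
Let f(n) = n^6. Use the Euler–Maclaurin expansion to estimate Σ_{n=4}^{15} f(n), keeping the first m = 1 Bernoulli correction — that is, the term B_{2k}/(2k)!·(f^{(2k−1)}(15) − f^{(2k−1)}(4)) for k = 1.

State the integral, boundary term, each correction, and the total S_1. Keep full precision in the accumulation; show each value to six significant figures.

S_1 ≈ 3.04827e+07

The integral term ∫_4^15 x^6 dx = 2.44061e+07.
½[f(4) + f(15)] = ½[4096.00 + 1.13906e+07] = 5.69736e+06.
So far: 3.01035e+07.
Correction k=1: B_{2}/2! · (f^{(1)}(15) − f^{(1)}(4)) = 1/12 · (4.55625e+06 − 6144.00) = 379176.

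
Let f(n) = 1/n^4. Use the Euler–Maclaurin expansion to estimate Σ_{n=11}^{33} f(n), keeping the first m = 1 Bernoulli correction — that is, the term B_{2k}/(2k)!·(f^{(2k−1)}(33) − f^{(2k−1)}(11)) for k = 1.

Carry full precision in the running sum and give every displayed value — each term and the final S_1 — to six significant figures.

The integral term ∫_11^33 1/x^4 dx = 0.000241163.
½[f(11) + f(33)] = ½[6.83013e-05 + 8.43226e-07] = 3.45723e-05.
Running total after boundary: 0.000275735.
Order-1 term: 1/12 · (-1.02209e-07 − (-2.48369e-05)) = 2.06122e-06.

S_1 ≈ 0.000277796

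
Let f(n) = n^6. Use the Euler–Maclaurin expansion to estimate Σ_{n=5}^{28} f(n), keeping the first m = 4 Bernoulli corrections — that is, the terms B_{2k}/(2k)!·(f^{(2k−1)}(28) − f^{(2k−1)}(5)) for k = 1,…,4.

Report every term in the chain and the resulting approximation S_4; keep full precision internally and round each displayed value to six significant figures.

Integral: ∫_5^28 x^6 dx = 1.92755e+09.
Endpoint term: (f(5) + f(28))/2 = (15625.0 + 4.81890e+08)/2 = 2.40953e+08.
Running total after boundary: 2.16850e+09.
Correction k=1: B_{2}/2! · (f^{(1)}(28) − f^{(1)}(5)) = 1/12 · (1.03262e+08 − 18750.0) = 8.60362e+06.
Running total after k=1: 2.17711e+09.
Correction k=2: B_{4}/4! · (f^{(3)}(28) − f^{(3)}(5)) = −1/720 · (2.63424e+06 − 15000.0) = -3637.83.
Running total after k=2: 2.17710e+09.
Correction k=3: B_{6}/6! · (f^{(5)}(28) − f^{(5)}(5)) = 1/30240 · (20160.0 − 3600.00) = 0.547619.
Running total after k=3: 2.17710e+09.
Correction k=4: B_{8}/8! · (f^{(7)}(28) − f^{(7)}(5)) = −1/1209600 · (0.00000 − 0.00000) = 0.00000.

S_4 ≈ 2.17710e+09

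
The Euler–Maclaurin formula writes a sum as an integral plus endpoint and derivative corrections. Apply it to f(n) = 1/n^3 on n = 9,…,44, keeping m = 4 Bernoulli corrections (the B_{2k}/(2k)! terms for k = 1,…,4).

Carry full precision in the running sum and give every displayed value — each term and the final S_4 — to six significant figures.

S_4 ≈ 0.00664420

Integral: ∫_9^44 1/x^3 dx = 0.00591458.
Endpoint term: (f(9) + f(44))/2 = (0.00137174 + 1.17393e-05)/2 = 0.000691741.
Integral + boundary = 0.00660632.
k=1: B_{2}/(2)! × [f^{(1)}(44) − f^{(1)}(9)] = 1/12 × (-8.00406e-07 − (-0.000457247)) = 3.80372e-05.
Running total after k=1: 0.00664435.
k=2: B_{4}/(4)! × [f^{(3)}(44) − f^{(3)}(9)] = −1/720 × (-8.26866e-09 − (-0.000112901)) = -1.56795e-07.
Running total after k=2: 0.00664420.
k=3: B_{6}/(6)! × [f^{(5)}(44) − f^{(5)}(9)] = 1/30240 × (-1.79382e-10 − (-5.85410e-05)) = 1.93588e-09.
Running total after k=3: 0.00664420.
k=4: B_{8}/(8)! × [f^{(7)}(44) − f^{(7)}(9)] = −1/1209600 × (-6.67124e-12 − (-5.20365e-05)) = -4.30196e-11.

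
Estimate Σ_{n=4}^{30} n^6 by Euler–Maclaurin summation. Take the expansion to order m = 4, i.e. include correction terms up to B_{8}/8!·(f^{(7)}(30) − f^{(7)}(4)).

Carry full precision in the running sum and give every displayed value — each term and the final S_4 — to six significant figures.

S_4 ≈ 3.50093e+09

The integral term ∫_4^30 x^6 dx = 3.12428e+09.
Boundary: ½(f(4) + f(30)) = ½(4096.00 + 7.29000e+08) = 3.64502e+08.
Running total after boundary: 3.48879e+09.
k=1: B_{2}/(2)! × [f^{(1)}(30) − f^{(1)}(4)] = 1/12 × (1.45800e+08 − 6144.00) = 1.21495e+07.
After k=1: 3.50093e+09.
k=2: B_{4}/(4)! × [f^{(3)}(30) − f^{(3)}(4)] = −1/720 × (3.24000e+06 − 7680.00) = -4489.33.
After k=2: 3.50093e+09.
k=3: B_{6}/(6)! × [f^{(5)}(30) − f^{(5)}(4)] = 1/30240 × (21600.0 − 2880.00) = 0.619048.
After k=3: 3.50093e+09.
k=4: B_{8}/(8)! × [f^{(7)}(30) − f^{(7)}(4)] = −1/1209600 × (0.00000 − 0.00000) = 0.00000.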